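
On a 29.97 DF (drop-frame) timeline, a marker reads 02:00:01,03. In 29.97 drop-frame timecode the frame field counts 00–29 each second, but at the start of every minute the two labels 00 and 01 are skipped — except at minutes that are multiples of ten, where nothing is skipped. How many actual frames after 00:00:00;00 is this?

215817

Complete 10-minute blocks: 12, each 17982 frames → 215784.
Remaining 0 whole minutes in the current block: 0 frames.
Within the current minute: 1 × 30 + 3 = 33. Total = 215784 + 0 + 33 = 215817.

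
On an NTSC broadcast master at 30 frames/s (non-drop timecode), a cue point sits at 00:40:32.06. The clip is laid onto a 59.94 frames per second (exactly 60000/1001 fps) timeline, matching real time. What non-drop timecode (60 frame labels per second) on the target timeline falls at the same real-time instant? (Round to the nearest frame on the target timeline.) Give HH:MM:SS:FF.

00:40:29:46

Source frame index: (0×3600 + 40×60 + 32) × 30 + 6 = 72966.
Real time: 72966 / (30) = 12161/5 s.
Target frame: (12161/5) × (60000/1001) = 145932000/1001 ≈ 145786.214 → 145786.
At 60 labels/s: frame 145786 → 00:40:29:46.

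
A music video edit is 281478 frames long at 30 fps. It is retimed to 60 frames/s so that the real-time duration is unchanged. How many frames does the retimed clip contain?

562956 frames

Target frames = source frames × (target rate / source rate) = 281478 × (60)/(30) = 281478 × 2 = 562956.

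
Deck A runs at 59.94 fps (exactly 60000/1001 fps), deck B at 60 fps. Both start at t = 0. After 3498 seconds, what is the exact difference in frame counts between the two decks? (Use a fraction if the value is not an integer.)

19080/91 frames

A emits 60000/1001 × 3498 = 19080000/91 frames; B emits 60 × 3498 = 209880.
Difference = 19080/91 frames (≈ 209.6703); B is ahead of A.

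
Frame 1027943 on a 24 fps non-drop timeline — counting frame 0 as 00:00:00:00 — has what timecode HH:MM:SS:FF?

11:53:50:23

1027943 ÷ 24 = 42830 full seconds, remainder 23 frames.
42830 s = 11 h 53 min 50 s.
Timecode: 11:53:50:23.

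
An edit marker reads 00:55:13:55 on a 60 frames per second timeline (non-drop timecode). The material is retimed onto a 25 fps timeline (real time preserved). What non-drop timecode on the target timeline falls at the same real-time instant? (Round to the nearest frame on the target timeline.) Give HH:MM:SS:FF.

00:55:13:23

Source frame index: (0×3600 + 55×60 + 13) × 60 + 55 = 198835.
Real time: 198835 / (60) = 39767/12 s.
Target frame: (39767/12) × (25) = 994175/12 ≈ 82847.917 → 82848.
At 25 labels/s: frame 82848 → 00:55:13:23.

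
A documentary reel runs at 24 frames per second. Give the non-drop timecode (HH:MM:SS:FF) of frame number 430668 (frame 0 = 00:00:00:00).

04:59:04:12

430668 ÷ 24 = 17944 full seconds, remainder 12 frames.
17944 s = 4 h 59 min 4 s.
Timecode: 04:59:04:12.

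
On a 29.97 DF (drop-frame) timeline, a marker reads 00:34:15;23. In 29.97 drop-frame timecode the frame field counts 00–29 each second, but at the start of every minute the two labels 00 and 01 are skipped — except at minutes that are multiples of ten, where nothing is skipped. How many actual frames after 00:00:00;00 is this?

As if non-drop at 30 labels/s: (0 × 3600 + 34 × 60 + 15) × 30 + 23 = 61673.
Minute boundaries passed: 34; those not divisible by 10: 34 − 3 = 31; dropped labels = 2 × 31 = 62.
Actual frame index = 61673 − 62 = 61611.

61611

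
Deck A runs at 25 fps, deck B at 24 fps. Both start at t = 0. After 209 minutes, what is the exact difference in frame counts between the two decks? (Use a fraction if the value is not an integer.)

209 min = 12540 s.
A emits 25 × 12540 = 313500 frames; B emits 24 × 12540 = 300960.
Difference = 12540 frames; B is behind A.

12540 frames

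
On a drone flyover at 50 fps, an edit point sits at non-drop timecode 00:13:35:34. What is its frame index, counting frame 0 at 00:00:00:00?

Total seconds to the label: (0 × 3600 + 13 × 60 + 35) = 815.
Frame index = 815 × 50 + 34 = 40784.

frame 40784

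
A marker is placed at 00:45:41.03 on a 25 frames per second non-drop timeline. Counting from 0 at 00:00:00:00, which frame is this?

68528

Total seconds to the label: (0 × 3600 + 45 × 60 + 41) = 2741.
Frame index = 2741 × 25 + 3 = 68528.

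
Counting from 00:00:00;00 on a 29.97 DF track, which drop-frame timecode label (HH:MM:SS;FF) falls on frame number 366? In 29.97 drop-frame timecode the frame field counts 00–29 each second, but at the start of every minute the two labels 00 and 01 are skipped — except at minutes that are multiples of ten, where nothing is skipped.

00:00:12;06

Each 10-minute DF block holds 10 × 60 × 30 − 9 × 2 = 17982 frames. 366 ÷ 17982 → 0 full blocks, remainder 366.
Within the partial block the first minute is 1800 frames and each further minute 1798, so 0 further minute boundaries passed. Total skipped labels = 18 × 0 + 2 × 0 = 0.
Non-drop label index = 366 + 0 = 366; at 30 labels/s that is 00:00:12:06, i.e. DF 00:00:12;06.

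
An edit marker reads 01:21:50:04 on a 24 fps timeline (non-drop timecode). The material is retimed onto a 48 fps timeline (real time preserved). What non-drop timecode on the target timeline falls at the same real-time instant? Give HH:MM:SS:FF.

01:21:50:08

Source frame index: (1×3600 + 21×60 + 50) × 24 + 4 = 117844.
Real time: 117844 / (24) = 29461/6 s.
Target frame: (29461/6) × (48) = 235688.
At 48 labels/s: frame 235688 → 01:21:50:08.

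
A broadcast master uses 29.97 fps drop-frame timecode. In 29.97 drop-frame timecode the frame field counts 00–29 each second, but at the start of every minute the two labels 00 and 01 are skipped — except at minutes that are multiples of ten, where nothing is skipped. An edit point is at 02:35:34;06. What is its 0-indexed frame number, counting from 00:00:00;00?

Complete 10-minute blocks: 15, each 17982 frames → 269730.
Remaining 5 whole minutes in the current block: 1800 + 4 × 1798 = 8992 frames.
Within the current minute: 34 × 30 + 6 − 2 = 1024 (labels ;00/;01 skipped at this minute). Total = 269730 + 8992 + 1024 = 279746.

279746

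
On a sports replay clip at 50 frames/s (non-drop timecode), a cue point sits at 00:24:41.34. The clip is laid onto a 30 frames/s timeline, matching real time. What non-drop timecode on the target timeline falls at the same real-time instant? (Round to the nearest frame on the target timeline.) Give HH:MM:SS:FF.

00:24:41:20

Source frame index: (0×3600 + 24×60 + 41) × 50 + 34 = 74084.
Real time: 74084 / (50) = 37042/25 s.
Target frame: (37042/25) × (30) = 222252/5 ≈ 44450.400 → 44450.
At 30 labels/s: frame 44450 → 00:24:41:20.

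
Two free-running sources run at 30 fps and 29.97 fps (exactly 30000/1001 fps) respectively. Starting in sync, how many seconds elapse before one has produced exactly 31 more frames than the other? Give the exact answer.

31031/30 seconds

The gap grows by |30000/1001 − 30| = 30/1001 frames per second.
Time for a 31-frame gap: 31 ÷ (30/1001) = 31031/30 s.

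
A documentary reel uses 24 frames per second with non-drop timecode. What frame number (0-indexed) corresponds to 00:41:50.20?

frame 60260

Total seconds to the label: (0 × 3600 + 41 × 60 + 50) = 2510.
Frame index = 2510 × 24 + 20 = 60260.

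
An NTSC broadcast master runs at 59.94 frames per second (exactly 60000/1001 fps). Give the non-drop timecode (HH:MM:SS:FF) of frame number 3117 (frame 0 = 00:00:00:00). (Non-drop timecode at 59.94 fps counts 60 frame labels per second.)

00:00:51:57

3117 ÷ 60 = 51 full seconds, remainder 57 frames.
51 s = 0 h 0 min 51 s.
Timecode: 00:00:51:57.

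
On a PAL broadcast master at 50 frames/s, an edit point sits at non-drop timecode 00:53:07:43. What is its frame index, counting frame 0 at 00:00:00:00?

frame 159393

Total seconds to the label: (0 × 3600 + 53 × 60 + 7) = 3187.
Frame index = 3187 × 50 + 43 = 159393.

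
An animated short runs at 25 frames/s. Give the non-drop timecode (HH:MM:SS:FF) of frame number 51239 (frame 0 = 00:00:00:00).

00:34:09:14

51239 ÷ 25 = 2049 full seconds, remainder 14 frames.
2049 s = 0 h 34 min 9 s.
Timecode: 00:34:09:14.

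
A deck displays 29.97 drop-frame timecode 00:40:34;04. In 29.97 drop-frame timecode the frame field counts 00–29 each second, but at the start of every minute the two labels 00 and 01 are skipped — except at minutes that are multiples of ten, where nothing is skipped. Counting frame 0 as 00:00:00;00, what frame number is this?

72952

Complete 10-minute blocks: 4, each 17982 frames → 71928.
Remaining 0 whole minutes in the current block: 0 frames.
Within the current minute: 34 × 30 + 4 = 1024. Total = 71928 + 0 + 1024 = 72952.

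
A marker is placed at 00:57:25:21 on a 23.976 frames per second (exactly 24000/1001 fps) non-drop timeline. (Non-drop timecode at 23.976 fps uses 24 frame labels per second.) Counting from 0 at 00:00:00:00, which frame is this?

frame 82701

Total seconds to the label: (0 × 3600 + 57 × 60 + 25) = 3445.
Frame index = 3445 × 24 + 21 = 82701.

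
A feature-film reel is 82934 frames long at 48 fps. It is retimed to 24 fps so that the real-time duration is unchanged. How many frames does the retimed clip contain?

41467 frames

Frames at target rate = 82934 × (24) / (48) = 41467.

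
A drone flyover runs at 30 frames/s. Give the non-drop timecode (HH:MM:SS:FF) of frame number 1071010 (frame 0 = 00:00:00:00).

1071010 ÷ 30 = 35700 full seconds, remainder 10 frames.
35700 s = 9 h 55 min 0 s.
Timecode: 09:55:00:10.

09:55:00:10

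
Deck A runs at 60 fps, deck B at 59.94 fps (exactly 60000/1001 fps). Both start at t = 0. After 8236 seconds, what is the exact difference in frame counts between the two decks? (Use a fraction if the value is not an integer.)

A emits 60 × 8236 = 494160 frames; B emits 60000/1001 × 8236 = 494160000/1001.
Difference = 494160/1001 frames (≈ 493.6663); B is behind A.

494160/1001 frames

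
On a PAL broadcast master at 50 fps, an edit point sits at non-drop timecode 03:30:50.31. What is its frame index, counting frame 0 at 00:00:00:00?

frame 632531

Total seconds to the label: (3 × 3600 + 30 × 60 + 50) = 12650.
Frame index = 12650 × 50 + 31 = 632531.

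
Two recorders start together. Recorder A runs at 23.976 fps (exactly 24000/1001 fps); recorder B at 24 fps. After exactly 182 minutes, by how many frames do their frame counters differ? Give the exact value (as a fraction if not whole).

182 min = 10920 s.
A emits 24000/1001 × 10920 = 2880000/11 frames; B emits 24 × 10920 = 262080.
Difference = 2880/11 frames (≈ 261.8182); B is ahead of A.

2880/11 frames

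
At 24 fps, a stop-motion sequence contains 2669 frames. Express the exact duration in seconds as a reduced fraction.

2669/24 seconds

Running time = 2669 ÷ (24) = 2669 × 1/24 = 2669/24 s.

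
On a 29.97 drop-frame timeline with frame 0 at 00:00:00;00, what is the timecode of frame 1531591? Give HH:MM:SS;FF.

14:11:44;03

Each 10-minute DF block holds 10 × 60 × 30 − 9 × 2 = 17982 frames. 1531591 ÷ 17982 → 85 full blocks, remainder 3121.
Within the partial block the first minute is 1800 frames and each further minute 1798, so 1 further minute boundary passed. Total skipped labels = 18 × 85 + 2 × 1 = 1532.
Non-drop label index = 1531591 + 1532 = 1533123; at 30 labels/s that is 14:11:44:03, i.e. DF 14:11:44;03.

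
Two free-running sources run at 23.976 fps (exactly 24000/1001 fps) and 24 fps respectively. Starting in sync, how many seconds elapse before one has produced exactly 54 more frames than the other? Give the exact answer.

2252.25 seconds

The gap grows by |24 − 24000/1001| = 24/1001 frames per second.
Time for a 54-frame gap: 54 ÷ (24/1001) = 2252.25 s.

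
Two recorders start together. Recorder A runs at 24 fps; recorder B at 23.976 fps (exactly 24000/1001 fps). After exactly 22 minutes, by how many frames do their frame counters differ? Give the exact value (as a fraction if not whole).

2880/91 frames

22 min = 1320 s.
A emits 24 × 1320 = 31680 frames; B emits 24000/1001 × 1320 = 2880000/91.
Difference = 2880/91 frames (≈ 31.6484); B is behind A.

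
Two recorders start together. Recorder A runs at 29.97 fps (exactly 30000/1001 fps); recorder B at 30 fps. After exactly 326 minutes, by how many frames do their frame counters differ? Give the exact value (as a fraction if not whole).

586800/1001 frames

326 min = 19560 s.
A emits 30000/1001 × 19560 = 586800000/1001 frames; B emits 30 × 19560 = 586800.
Difference = 586800/1001 frames (≈ 586.2138); B is ahead of A.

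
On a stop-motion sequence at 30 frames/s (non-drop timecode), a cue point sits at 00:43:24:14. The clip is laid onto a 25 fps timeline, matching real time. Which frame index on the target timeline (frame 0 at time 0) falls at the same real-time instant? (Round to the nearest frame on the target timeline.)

frame 65112

Source frame index: (0×3600 + 43×60 + 24) × 30 + 14 = 78134.
Real time: 78134 / (30) = 39067/15 s.
Target frame: (39067/15) × (25) = 195335/3 ≈ 65111.667 → 65112.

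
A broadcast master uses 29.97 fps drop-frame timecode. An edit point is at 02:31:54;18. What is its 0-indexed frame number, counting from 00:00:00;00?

Complete 10-minute blocks: 15, each 17982 frames → 269730.
Remaining 1 whole minute in the current block: 1800 + 0 × 1798 = 1800 frames.
Within the current minute: 54 × 30 + 18 − 2 = 1636 (labels ;00/;01 skipped at this minute). Total = 269730 + 1800 + 1636 = 273166.

273166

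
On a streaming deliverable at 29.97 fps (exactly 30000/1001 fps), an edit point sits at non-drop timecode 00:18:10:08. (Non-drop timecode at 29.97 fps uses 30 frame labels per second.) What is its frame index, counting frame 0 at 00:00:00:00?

Total seconds to the label: (0 × 3600 + 18 × 60 + 10) = 1090.
Frame index = 1090 × 30 + 8 = 32708.

32708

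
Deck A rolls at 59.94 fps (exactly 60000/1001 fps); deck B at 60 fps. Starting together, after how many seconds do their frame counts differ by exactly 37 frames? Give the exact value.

The gap grows by |60 − 60000/1001| = 60/1001 frames per second.
Time for a 37-frame gap: 37 ÷ (60/1001) = 37037/60 s.

37037/60 seconds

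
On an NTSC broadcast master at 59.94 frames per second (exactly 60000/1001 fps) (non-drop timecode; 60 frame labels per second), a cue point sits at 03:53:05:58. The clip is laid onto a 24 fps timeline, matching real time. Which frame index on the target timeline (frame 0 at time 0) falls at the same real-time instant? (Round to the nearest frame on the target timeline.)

Source frame index: (3×3600 + 53×60 + 5) × 60 + 58 = 839158.
Real time: 839158 / (60000/1001) = 419998579/30000 s.
Target frame: (419998579/30000) × (24) = 419998579/1250 ≈ 335998.863 → 335999.

frame 335999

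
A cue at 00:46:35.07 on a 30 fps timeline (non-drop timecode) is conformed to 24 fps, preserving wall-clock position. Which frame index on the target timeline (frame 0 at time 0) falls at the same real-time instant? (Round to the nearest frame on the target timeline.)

frame 67086

Source frame index: (0×3600 + 46×60 + 35) × 30 + 7 = 83857.
Real time: 83857 / (30) = 83857/30 s.
Target frame: (83857/30) × (24) = 335428/5 ≈ 67085.600 → 67086.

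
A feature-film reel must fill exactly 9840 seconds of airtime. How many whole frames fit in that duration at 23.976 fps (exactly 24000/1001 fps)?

Frames = 9840 × 24000/1001 = 236160000/1001 ≈ 235924.0759.
Complete frames: 235924.

235924 frames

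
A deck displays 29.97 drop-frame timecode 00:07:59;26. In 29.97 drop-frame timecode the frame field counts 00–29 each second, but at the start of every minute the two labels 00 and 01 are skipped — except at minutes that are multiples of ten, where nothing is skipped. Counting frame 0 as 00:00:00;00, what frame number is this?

14382

As if non-drop at 30 labels/s: (0 × 3600 + 7 × 60 + 59) × 30 + 26 = 14396.
Minute boundaries passed: 7; those not divisible by 10: 7 − 0 = 7; dropped labels = 2 × 7 = 14.
Actual frame index = 14396 − 14 = 14382.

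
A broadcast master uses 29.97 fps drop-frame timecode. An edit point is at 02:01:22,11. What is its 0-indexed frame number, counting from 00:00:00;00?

218253

Complete 10-minute blocks: 12, each 17982 frames → 215784.
Remaining 1 whole minute in the current block: 1800 + 0 × 1798 = 1800 frames.
Within the current minute: 22 × 30 + 11 − 2 = 669 (labels ;00/;01 skipped at this minute). Total = 215784 + 1800 + 669 = 218253.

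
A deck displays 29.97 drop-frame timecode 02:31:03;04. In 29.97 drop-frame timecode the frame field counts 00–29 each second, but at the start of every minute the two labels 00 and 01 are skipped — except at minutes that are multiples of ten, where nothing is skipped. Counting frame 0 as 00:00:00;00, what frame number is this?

As if non-drop at 30 labels/s: (2 × 3600 + 31 × 60 + 3) × 30 + 4 = 271894.
Minute boundaries passed: 151; those not divisible by 10: 151 − 15 = 136; dropped labels = 2 × 136 = 272.
Actual frame index = 271894 − 272 = 271622.

271622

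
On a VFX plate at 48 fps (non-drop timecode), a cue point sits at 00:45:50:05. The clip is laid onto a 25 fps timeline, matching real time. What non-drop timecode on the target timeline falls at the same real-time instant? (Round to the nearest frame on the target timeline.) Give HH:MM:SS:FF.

Source frame index: (0×3600 + 45×60 + 50) × 48 + 5 = 132005.
Real time: 132005 / (48) = 132005/48 s.
Target frame: (132005/48) × (25) = 3300125/48 ≈ 68752.604 → 68753.
At 25 labels/s: frame 68753 → 00:45:50:03.

00:45:50:03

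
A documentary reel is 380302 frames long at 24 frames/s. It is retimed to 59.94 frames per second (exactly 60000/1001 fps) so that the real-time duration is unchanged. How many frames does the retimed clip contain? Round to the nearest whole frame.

949805 frames

Frames at target rate = 380302 × (60000/1001) / (24) = 73135000/77 ≈ 949805.195.
Nearest whole frame: 949805.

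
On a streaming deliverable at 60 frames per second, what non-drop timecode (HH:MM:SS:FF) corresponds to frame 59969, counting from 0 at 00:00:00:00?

59969 ÷ 60 = 999 full seconds, remainder 29 frames.
999 s = 0 h 16 min 39 s.
Timecode: 00:16:39:29.

00:16:39:29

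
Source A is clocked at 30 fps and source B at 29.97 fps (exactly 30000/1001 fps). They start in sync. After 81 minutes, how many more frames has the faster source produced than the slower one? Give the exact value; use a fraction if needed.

81 min = 4860 s.
A emits 30 × 4860 = 145800 frames; B emits 30000/1001 × 4860 = 145800000/1001.
Difference = 145800/1001 frames (≈ 145.6543); B is behind A.

145800/1001 frames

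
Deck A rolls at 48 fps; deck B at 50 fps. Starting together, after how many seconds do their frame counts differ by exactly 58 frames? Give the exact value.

29 seconds

The gap grows by |50 − 48| = 2 frames per second.
Time for a 58-frame gap: 58 ÷ (2) = 29 s.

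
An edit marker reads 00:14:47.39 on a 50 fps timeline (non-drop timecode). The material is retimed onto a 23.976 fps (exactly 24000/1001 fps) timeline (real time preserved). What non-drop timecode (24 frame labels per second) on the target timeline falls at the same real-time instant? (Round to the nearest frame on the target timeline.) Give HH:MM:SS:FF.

00:14:46:21

Source frame index: (0×3600 + 14×60 + 47) × 50 + 39 = 44389.
Real time: 44389 / (50) = 44389/50 s.
Target frame: (44389/50) × (24000/1001) = 21306720/1001 ≈ 21285.435 → 21285.
At 24 labels/s: frame 21285 → 00:14:46:21.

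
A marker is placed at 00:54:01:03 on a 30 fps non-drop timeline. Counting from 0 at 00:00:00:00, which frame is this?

Total seconds to the label: (0 × 3600 + 54 × 60 + 1) = 3241.
Frame index = 3241 × 30 + 3 = 97233.

97233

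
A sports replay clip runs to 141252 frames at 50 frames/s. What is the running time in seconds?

Running time = 141252 / (50) = 2825.04 s.

2825.04 seconds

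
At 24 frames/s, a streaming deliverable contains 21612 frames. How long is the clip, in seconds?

900.5 seconds

Running time = 21612 / (24) = 900.5 s.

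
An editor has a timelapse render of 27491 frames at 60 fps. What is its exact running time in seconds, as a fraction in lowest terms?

27491/60 seconds

Running time = 27491 ÷ (60) = 27491 × 1/60 = 27491/60 s.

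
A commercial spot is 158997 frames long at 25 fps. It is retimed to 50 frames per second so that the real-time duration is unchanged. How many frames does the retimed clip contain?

317994 frames

Target frames = source frames × (target rate / source rate) = 158997 × (50)/(25) = 158997 × 2 = 317994.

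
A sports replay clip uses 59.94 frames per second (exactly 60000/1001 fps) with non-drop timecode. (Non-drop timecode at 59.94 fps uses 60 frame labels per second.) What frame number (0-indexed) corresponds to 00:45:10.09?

Total seconds to the label: (0 × 3600 + 45 × 60 + 10) = 2710.
Frame index = 2710 × 60 + 9 = 162609.

162609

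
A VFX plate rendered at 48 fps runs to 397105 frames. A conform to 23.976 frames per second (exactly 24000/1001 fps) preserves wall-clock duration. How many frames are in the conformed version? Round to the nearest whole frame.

198354 frames

Frames at target rate = 397105 × (24000/1001) / (48) = 198552500/1001 ≈ 198354.146.
Nearest whole frame: 198354.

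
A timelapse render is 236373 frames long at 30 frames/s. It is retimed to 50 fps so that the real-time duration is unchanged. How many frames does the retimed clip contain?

Target frames = source frames × (target rate / source rate) = 236373 × (50)/(30) = 236373 × 5/3 = 393955.

393955 frames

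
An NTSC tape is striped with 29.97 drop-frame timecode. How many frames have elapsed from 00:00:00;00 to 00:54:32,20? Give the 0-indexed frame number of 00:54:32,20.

98082

Complete 10-minute blocks: 5, each 17982 frames → 89910.
Remaining 4 whole minutes in the current block: 1800 + 3 × 1798 = 7194 frames.
Within the current minute: 32 × 30 + 20 − 2 = 978 (labels ;00/;01 skipped at this minute). Total = 89910 + 7194 + 978 = 98082.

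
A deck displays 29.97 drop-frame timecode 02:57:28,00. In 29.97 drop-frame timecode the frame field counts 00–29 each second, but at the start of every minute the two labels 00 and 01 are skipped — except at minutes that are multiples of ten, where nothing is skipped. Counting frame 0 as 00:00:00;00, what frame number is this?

319120

Complete 10-minute blocks: 17, each 17982 frames → 305694.
Remaining 7 whole minutes in the current block: 1800 + 6 × 1798 = 12588 frames.
Within the current minute: 28 × 30 + 0 − 2 = 838 (labels ;00/;01 skipped at this minute). Total = 305694 + 12588 + 838 = 319120.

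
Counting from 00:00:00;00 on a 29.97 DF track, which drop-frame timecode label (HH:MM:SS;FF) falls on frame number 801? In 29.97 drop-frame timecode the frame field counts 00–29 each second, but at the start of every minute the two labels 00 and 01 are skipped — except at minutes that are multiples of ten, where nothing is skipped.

00:00:26;21

Ten DF minutes hold 17982 frames, so frame 801 lies in block 0 (frames 0–17981) with 801 frames into that block.
The block's first minute is 1800 frames and the rest 1798 each; 801 frames reaches minute 0, so 0 × 18 + 0 × 2 = 0 labels have been skipped so far.
Adding those back, label number 801 + 0 = 801 at 30 labels/s is 26 s + 21 f = 0 h 0 min 26 s frame 21, i.e. 00:00:26;21.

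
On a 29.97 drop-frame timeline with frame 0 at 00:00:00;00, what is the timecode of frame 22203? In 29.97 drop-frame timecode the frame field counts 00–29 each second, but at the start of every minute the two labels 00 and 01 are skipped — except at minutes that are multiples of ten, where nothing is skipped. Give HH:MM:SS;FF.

Ten DF minutes hold 17982 frames, so frame 22203 lies in block 1 (frames 17982–35963) with 4221 frames into that block.
The block's first minute is 1800 frames and the rest 1798 each; 4221 frames reaches minute 2, so 1 × 18 + 2 × 2 = 22 labels have been skipped so far.
Adding those back, label number 22203 + 22 = 22225 at 30 labels/s is 740 s + 25 f = 0 h 12 min 20 s frame 25, i.e. 00:12:20;25.

00:12:20;25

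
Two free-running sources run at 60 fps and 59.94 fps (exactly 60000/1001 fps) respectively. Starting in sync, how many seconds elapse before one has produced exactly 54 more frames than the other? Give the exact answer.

900.9 seconds

The gap grows by |60000/1001 − 60| = 60/1001 frames per second.
Time for a 54-frame gap: 54 ÷ (60/1001) = 900.9 s.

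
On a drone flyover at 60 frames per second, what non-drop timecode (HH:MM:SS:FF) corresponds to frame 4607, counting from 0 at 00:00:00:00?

4607 ÷ 60 = 76 full seconds, remainder 47 frames.
76 s = 0 h 1 min 16 s.
Timecode: 00:01:16:47.

00:01:16:47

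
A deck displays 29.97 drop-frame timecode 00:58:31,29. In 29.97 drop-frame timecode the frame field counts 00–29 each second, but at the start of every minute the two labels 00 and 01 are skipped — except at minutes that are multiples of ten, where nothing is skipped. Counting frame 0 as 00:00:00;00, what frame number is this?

As if non-drop at 30 labels/s: (0 × 3600 + 58 × 60 + 31) × 30 + 29 = 105359.
Minute boundaries passed: 58; those not divisible by 10: 58 − 5 = 53; dropped labels = 2 × 53 = 106.
Actual frame index = 105359 − 106 = 105253.

105253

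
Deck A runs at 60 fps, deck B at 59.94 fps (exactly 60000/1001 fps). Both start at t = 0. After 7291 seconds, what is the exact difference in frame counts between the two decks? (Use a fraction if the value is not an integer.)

437460/1001 frames

A emits 60 × 7291 = 437460 frames; B emits 60000/1001 × 7291 = 437460000/1001.
Difference = 437460/1001 frames (≈ 437.0230); B is behind A.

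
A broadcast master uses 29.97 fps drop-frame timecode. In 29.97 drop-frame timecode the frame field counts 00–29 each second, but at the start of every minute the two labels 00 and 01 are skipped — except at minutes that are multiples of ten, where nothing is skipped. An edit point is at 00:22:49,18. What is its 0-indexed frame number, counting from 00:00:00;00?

Complete 10-minute blocks: 2, each 17982 frames → 35964.
Remaining 2 whole minutes in the current block: 1800 + 1 × 1798 = 3598 frames.
Within the current minute: 49 × 30 + 18 − 2 = 1486 (labels ;00/;01 skipped at this minute). Total = 35964 + 3598 + 1486 = 41048.

41048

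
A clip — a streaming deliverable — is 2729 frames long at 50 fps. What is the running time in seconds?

54.58 seconds

Running time = 2729 / (50) = 54.58 s.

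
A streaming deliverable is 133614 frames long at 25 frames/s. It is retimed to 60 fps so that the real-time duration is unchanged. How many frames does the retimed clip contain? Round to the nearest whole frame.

Frames at target rate = 133614 × (60) / (25) = 1603368/5 ≈ 320673.600.
Nearest whole frame: 320674.

320674 frames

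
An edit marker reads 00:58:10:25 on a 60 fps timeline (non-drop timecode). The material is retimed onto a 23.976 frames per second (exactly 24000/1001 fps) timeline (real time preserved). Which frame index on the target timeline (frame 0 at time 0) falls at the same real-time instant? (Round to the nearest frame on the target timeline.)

Source frame index: (0×3600 + 58×60 + 10) × 60 + 25 = 209425.
Real time: 209425 / (60) = 41885/12 s.
Target frame: (41885/12) × (24000/1001) = 83770000/1001 ≈ 83686.314 → 83686.

frame 83686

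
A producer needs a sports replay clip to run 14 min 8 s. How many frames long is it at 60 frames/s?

14 min 8 s = 848 s.
Frames = 848 × 60 = 50880.

50880 frames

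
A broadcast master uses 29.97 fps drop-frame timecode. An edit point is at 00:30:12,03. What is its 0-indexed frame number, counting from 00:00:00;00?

54309

Complete 10-minute blocks: 3, each 17982 frames → 53946.
Remaining 0 whole minutes in the current block: 0 frames.
Within the current minute: 12 × 30 + 3 = 363. Total = 53946 + 0 + 363 = 54309.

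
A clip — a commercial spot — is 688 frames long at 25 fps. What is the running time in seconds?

27.52 seconds

Running time = 688 / (25) = 27.52 s.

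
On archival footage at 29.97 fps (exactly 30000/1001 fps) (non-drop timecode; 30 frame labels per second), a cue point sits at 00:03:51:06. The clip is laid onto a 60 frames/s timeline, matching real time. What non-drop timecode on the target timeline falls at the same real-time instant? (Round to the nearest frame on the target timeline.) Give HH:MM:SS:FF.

Source frame index: (0×3600 + 3×60 + 51) × 30 + 6 = 6936.
Real time: 6936 / (30000/1001) = 289289/1250 s.
Target frame: (289289/1250) × (60) = 1735734/125 ≈ 13885.872 → 13886.
At 60 labels/s: frame 13886 → 00:03:51:26.

00:03:51:26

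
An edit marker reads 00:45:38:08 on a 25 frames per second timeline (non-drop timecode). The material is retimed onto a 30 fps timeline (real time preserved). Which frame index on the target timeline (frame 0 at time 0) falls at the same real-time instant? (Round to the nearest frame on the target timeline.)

frame 82150

Source frame index: (0×3600 + 45×60 + 38) × 25 + 8 = 68458.
Real time: 68458 / (25) = 68458/25 s.
Target frame: (68458/25) × (30) = 410748/5 ≈ 82149.600 → 82150.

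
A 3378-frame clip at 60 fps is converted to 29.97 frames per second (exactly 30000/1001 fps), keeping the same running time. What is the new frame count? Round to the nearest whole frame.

Frames at target rate = 3378 × (30000/1001) / (60) = 1689000/1001 ≈ 1687.313.
Nearest whole frame: 1687.

1687 frames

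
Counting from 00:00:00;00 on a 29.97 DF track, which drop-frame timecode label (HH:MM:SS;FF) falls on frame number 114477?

01:03:39;21

Ten DF minutes hold 17982 frames, so frame 114477 lies in block 6 (frames 107892–125873) with 6585 frames into that block.
The block's first minute is 1800 frames and the rest 1798 each; 6585 frames reaches minute 3, so 6 × 18 + 3 × 2 = 114 labels have been skipped so far.
Adding those back, label number 114477 + 114 = 114591 at 30 labels/s is 3819 s + 21 f = 1 h 3 min 39 s frame 21, i.e. 01:03:39;21.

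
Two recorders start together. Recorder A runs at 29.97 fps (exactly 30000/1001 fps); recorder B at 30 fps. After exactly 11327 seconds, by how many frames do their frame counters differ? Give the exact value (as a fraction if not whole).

A emits 30000/1001 × 11327 = 339810000/1001 frames; B emits 30 × 11327 = 339810.
Difference = 339810/1001 frames (≈ 339.4705); B is ahead of A.

339810/1001 frames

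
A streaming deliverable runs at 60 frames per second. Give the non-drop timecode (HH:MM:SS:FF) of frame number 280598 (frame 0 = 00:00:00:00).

01:17:56:38

280598 ÷ 60 = 4676 full seconds, remainder 38 frames.
4676 s = 1 h 17 min 56 s.
Timecode: 01:17:56:38.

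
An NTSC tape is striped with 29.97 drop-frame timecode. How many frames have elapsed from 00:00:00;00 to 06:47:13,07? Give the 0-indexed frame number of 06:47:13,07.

732263

As if non-drop at 30 labels/s: (6 × 3600 + 47 × 60 + 13) × 30 + 7 = 732997.
Minute boundaries passed: 407; those not divisible by 10: 407 − 40 = 367; dropped labels = 2 × 367 = 734.
Actual frame index = 732997 − 734 = 732263.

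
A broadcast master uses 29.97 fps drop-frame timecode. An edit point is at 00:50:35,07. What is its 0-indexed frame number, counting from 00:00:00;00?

Complete 10-minute blocks: 5, each 17982 frames → 89910.
Remaining 0 whole minutes in the current block: 0 frames.
Within the current minute: 35 × 30 + 7 = 1057. Total = 89910 + 0 + 1057 = 90967.

90967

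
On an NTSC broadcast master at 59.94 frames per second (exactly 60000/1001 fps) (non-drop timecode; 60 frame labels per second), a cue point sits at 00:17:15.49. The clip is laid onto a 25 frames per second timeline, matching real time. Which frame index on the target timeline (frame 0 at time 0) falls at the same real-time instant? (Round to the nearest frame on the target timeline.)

frame 25921

Source frame index: (0×3600 + 17×60 + 15) × 60 + 49 = 62149.
Real time: 62149 / (60000/1001) = 62211149/60000 s.
Target frame: (62211149/60000) × (25) = 62211149/2400 ≈ 25921.312 → 25921.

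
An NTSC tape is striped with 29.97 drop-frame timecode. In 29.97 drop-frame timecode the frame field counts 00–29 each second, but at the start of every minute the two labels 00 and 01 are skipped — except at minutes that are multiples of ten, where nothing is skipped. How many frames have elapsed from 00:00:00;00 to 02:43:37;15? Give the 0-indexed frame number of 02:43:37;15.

294231

Complete 10-minute blocks: 16, each 17982 frames → 287712.
Remaining 3 whole minutes in the current block: 1800 + 2 × 1798 = 5396 frames.
Within the current minute: 37 × 30 + 15 − 2 = 1123 (labels ;00/;01 skipped at this minute). Total = 287712 + 5396 + 1123 = 294231.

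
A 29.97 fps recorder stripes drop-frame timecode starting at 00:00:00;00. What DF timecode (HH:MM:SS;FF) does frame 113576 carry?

Ten DF minutes hold 17982 frames, so frame 113576 lies in block 6 (frames 107892–125873) with 5684 frames into that block.
The block's first minute is 1800 frames and the rest 1798 each; 5684 frames reaches minute 3, so 6 × 18 + 3 × 2 = 114 labels have been skipped so far.
Adding those back, label number 113576 + 114 = 113690 at 30 labels/s is 3789 s + 20 f = 1 h 3 min 9 s frame 20, i.e. 01:03:09;20.

01:03:09;20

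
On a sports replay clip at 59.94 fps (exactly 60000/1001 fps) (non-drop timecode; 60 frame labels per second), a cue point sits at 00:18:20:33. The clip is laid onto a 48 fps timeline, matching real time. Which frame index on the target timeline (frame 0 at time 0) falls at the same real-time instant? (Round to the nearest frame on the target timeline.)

frame 52879

Source frame index: (0×3600 + 18×60 + 20) × 60 + 33 = 66033.
Real time: 66033 / (60000/1001) = 22033011/20000 s.
Target frame: (22033011/20000) × (48) = 66099033/1250 ≈ 52879.226 → 52879.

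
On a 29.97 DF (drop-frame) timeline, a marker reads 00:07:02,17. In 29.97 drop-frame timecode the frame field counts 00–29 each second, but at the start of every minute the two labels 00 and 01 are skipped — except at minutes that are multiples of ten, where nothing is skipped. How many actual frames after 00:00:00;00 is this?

As if non-drop at 30 labels/s: (0 × 3600 + 7 × 60 + 2) × 30 + 17 = 12677.
Minute boundaries passed: 7; those not divisible by 10: 7 − 0 = 7; dropped labels = 2 × 7 = 14.
Actual frame index = 12677 − 14 = 12663.

12663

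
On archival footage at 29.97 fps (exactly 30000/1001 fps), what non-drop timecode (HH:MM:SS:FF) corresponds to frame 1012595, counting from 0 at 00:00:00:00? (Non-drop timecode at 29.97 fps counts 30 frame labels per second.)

09:22:33:05

1012595 ÷ 30 = 33753 full seconds, remainder 5 frames.
33753 s = 9 h 22 min 33 s.
Timecode: 09:22:33:05.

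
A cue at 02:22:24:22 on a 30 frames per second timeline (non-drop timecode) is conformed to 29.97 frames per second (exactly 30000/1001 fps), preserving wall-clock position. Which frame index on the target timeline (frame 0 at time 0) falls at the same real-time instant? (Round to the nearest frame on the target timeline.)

Source frame index: (2×3600 + 22×60 + 24) × 30 + 22 = 256342.
Real time: 256342 / (30) = 128171/15 s.
Target frame: (128171/15) × (30000/1001) = 256342000/1001 ≈ 256085.914 → 256086.

frame 256086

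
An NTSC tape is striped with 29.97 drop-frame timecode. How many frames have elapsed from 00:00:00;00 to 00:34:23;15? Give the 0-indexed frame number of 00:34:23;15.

61843

Complete 10-minute blocks: 3, each 17982 frames → 53946.
Remaining 4 whole minutes in the current block: 1800 + 3 × 1798 = 7194 frames.
Within the current minute: 23 × 30 + 15 − 2 = 703 (labels ;00/;01 skipped at this minute). Total = 53946 + 7194 + 703 = 61843.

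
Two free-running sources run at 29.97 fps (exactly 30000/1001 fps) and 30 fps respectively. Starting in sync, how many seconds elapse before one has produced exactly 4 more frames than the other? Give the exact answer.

The gap grows by |30 − 30000/1001| = 30/1001 frames per second.
Time for a 4-frame gap: 4 ÷ (30/1001) = 2002/15 s.

2002/15 seconds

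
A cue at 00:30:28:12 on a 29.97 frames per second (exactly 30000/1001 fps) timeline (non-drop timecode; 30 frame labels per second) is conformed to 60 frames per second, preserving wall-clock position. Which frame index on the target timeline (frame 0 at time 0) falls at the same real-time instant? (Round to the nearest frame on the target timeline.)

frame 109814

Source frame index: (0×3600 + 30×60 + 28) × 30 + 12 = 54852.
Real time: 54852 / (30000/1001) = 4575571/2500 s.
Target frame: (4575571/2500) × (60) = 13726713/125 ≈ 109813.704 → 109814.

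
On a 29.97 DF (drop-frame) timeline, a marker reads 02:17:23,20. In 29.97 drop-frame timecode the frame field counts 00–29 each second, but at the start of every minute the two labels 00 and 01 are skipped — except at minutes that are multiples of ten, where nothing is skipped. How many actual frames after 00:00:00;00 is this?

As if non-drop at 30 labels/s: (2 × 3600 + 17 × 60 + 23) × 30 + 20 = 247310.
Minute boundaries passed: 137; those not divisible by 10: 137 − 13 = 124; dropped labels = 2 × 124 = 248.
Actual frame index = 247310 − 248 = 247062.

247062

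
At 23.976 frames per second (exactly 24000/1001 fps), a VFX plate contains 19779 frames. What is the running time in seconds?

824.949125 seconds

Running time = 19779 / (24000/1001) = 824.949125 s.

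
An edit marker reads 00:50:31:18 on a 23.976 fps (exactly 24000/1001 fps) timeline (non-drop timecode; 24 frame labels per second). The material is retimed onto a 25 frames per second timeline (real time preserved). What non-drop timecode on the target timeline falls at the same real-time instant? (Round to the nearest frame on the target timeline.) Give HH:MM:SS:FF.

Source frame index: (0×3600 + 50×60 + 31) × 24 + 18 = 72762.
Real time: 72762 / (24000/1001) = 12139127/4000 s.
Target frame: (12139127/4000) × (25) = 12139127/160 ≈ 75869.544 → 75870.
At 25 labels/s: frame 75870 → 00:50:34:20.

00:50:34:20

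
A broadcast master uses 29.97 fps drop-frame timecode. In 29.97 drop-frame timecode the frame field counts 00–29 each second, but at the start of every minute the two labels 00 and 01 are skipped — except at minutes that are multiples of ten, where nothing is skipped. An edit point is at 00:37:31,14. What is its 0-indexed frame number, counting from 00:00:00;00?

67476

Complete 10-minute blocks: 3, each 17982 frames → 53946.
Remaining 7 whole minutes in the current block: 1800 + 6 × 1798 = 12588 frames.
Within the current minute: 31 × 30 + 14 − 2 = 942 (labels ;00/;01 skipped at this minute). Total = 53946 + 12588 + 942 = 67476.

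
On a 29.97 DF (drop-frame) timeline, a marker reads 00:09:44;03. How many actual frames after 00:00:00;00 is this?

As if non-drop at 30 labels/s: (0 × 3600 + 9 × 60 + 44) × 30 + 3 = 17523.
Minute boundaries passed: 9; those not divisible by 10: 9 − 0 = 9; dropped labels = 2 × 9 = 18.
Actual frame index = 17523 − 18 = 17505.

17505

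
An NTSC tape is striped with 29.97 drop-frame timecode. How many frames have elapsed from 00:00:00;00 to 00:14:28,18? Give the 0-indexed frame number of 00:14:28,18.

26032

As if non-drop at 30 labels/s: (0 × 3600 + 14 × 60 + 28) × 30 + 18 = 26058.
Minute boundaries passed: 14; those not divisible by 10: 14 − 1 = 13; dropped labels = 2 × 13 = 26.
Actual frame index = 26058 − 26 = 26032.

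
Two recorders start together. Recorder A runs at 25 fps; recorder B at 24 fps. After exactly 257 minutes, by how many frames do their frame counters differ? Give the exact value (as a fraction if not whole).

257 min = 15420 s.
A emits 25 × 15420 = 385500 frames; B emits 24 × 15420 = 370080.
Difference = 15420 frames; B is behind A.

15420 frames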